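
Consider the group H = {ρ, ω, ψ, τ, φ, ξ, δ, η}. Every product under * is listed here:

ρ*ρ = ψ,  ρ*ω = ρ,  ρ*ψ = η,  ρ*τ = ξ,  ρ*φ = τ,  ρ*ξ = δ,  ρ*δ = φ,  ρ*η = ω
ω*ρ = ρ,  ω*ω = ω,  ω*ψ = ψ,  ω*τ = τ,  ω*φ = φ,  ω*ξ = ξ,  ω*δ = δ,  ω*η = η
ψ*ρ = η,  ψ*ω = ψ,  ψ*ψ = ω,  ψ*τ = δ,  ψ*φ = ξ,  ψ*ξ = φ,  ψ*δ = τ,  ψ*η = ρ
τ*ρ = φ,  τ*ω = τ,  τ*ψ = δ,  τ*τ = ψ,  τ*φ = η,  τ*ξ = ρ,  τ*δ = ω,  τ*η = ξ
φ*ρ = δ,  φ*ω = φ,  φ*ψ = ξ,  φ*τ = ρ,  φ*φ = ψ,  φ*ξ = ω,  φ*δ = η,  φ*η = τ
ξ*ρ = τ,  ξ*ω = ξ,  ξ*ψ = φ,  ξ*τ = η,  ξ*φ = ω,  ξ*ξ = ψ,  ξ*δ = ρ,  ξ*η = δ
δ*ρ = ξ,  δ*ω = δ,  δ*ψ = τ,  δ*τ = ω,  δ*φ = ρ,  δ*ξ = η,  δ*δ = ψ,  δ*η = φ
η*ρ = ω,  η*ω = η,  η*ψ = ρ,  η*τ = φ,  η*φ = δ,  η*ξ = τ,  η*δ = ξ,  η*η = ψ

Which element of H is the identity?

ω

The identity e satisfies e*x = x for all x, so its row in the table reproduces the column headers.
Row ω reads: ρ, ω, ψ, τ, φ, ξ, δ, η — exactly the header order. So ω is the identity.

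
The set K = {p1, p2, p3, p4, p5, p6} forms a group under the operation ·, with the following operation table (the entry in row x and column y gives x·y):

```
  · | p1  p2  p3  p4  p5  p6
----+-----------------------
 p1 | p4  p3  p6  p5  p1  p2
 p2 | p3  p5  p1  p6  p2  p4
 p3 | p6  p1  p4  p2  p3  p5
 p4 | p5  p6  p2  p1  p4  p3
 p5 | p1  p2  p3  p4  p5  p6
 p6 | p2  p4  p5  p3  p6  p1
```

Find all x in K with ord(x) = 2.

Identity is p5. Compute the order of each non-identity element by repeated multiplication:
  p1: p1 → p4 → p5  (order 3)
  p2: p2 → p5  (order 2)
  p3: p3 → p4 → p2 → p1 → p6 → p5  (order 6)
  p4: p4 → p1 → p5  (order 3)
  p6: p6 → p1 → p2 → p4 → p3 → p5  (order 6)
Elements of order 2: {p2}.

{p2}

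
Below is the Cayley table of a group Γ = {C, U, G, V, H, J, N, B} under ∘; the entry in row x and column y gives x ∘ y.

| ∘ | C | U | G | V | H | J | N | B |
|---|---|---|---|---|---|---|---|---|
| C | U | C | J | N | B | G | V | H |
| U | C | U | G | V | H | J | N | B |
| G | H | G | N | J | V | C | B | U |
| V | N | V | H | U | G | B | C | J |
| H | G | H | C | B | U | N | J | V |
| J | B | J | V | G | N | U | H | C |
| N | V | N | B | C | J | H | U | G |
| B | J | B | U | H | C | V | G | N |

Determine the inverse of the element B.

G

First locate the identity: row U matches the header, so U is the identity.
Scan row B for U: B ∘ G = U. Hence B^(-1) = G.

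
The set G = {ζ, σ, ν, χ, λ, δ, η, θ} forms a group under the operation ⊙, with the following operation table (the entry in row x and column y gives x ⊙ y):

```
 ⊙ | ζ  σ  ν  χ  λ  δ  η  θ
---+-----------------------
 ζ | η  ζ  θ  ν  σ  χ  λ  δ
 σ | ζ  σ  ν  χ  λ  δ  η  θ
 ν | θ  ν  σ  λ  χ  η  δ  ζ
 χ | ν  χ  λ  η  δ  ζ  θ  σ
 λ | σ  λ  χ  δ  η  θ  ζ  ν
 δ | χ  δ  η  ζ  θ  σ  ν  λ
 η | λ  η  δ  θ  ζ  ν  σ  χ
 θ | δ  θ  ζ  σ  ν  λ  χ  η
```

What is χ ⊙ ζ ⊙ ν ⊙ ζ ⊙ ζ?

η

χ ⊙ ζ = ν
ν ⊙ ν = σ
σ ⊙ ζ = ζ
ζ ⊙ ζ = η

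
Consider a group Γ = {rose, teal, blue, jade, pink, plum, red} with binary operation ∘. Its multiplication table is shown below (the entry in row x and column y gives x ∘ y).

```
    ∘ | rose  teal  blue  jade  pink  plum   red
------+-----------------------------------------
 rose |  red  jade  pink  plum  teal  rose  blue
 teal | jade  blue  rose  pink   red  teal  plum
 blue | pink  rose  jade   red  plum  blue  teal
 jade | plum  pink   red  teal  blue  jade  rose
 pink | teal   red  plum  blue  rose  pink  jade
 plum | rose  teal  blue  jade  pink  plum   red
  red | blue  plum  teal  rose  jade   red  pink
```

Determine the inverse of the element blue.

First locate the identity: row plum matches the header, so plum is the identity.
Scan row blue for plum: blue ∘ pink = plum. Hence blue^(-1) = pink.

pink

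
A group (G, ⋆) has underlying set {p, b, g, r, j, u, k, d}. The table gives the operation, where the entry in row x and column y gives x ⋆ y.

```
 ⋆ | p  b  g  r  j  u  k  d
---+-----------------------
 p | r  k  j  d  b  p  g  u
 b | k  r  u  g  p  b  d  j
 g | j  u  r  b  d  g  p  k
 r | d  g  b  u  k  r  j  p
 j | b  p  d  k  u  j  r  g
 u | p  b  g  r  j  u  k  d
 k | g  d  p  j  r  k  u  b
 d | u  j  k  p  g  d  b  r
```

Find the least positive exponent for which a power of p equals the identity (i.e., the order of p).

4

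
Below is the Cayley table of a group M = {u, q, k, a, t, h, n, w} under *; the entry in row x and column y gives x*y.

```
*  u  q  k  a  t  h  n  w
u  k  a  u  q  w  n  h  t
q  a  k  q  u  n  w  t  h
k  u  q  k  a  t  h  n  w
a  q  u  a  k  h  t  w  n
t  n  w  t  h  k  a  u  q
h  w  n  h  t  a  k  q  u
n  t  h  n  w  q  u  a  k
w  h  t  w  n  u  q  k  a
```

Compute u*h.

Read row u, column h: u*h = n.

n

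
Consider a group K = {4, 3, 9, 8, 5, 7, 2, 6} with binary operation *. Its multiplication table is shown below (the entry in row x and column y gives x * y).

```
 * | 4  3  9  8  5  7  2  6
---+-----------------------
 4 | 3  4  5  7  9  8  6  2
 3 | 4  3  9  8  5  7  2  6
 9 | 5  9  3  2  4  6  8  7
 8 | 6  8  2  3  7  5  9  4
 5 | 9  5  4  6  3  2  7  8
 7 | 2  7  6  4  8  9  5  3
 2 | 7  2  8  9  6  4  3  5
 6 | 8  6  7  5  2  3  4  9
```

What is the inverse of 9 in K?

9

First locate the identity: row 3 matches the header, so 3 is the identity.
Scan row 9 for 3: 9 * 9 = 3. Hence 9^(-1) = 9.
(Structurally, K here is isomorphic to the dihedral group D_4.)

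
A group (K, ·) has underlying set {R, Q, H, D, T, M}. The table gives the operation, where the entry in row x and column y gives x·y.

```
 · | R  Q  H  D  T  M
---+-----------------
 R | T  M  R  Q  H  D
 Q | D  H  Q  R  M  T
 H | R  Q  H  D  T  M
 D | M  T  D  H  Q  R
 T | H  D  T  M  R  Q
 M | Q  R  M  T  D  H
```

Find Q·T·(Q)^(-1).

The identity is H. In row Q, the entry H sits in column Q, so Q^(-1) = Q.
Q·T = M
M·Q = R

R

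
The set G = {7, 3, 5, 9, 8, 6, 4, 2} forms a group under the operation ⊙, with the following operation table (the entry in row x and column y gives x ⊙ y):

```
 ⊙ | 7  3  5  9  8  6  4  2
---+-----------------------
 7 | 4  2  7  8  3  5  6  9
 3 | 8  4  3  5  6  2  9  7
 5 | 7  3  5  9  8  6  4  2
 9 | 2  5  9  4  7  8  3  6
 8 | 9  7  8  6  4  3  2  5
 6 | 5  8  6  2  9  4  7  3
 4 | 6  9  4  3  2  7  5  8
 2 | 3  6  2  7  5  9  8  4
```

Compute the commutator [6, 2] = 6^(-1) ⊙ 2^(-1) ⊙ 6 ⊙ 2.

4

Identity is 5; from the table 6^(-1) = 7 and 2^(-1) = 8.
7 ⊙ 8 = 3
3 ⊙ 6 = 2
2 ⊙ 2 = 4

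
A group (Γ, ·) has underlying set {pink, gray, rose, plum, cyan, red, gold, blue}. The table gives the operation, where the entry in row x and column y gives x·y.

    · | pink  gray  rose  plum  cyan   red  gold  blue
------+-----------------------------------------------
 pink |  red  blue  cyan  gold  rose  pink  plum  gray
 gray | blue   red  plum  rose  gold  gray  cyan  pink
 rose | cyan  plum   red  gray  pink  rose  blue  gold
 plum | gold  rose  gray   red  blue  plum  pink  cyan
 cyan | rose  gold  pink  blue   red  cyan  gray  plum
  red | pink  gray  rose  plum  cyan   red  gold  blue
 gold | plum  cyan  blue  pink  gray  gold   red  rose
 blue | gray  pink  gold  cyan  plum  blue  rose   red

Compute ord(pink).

The identity element is red (its row matches the header).
pink^1 = pink
pink^2 = pink·pink = red
The first power of pink equal to the identity is pink^2, so ord(pink) = 2.
(Structurally, Γ here is isomorphic to the elementary abelian group (Z_2)^3.)

2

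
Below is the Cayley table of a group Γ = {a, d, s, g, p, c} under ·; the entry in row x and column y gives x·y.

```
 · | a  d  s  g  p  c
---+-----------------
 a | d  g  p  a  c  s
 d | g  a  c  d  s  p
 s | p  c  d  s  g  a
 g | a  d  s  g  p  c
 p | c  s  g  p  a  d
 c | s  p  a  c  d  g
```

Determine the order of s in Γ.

6

The identity element is g (its row matches the header).
s^1 = s
s^2 = s·s = d
s^3 = d·s = c
s^4 = c·s = a
s^5 = a·s = p
s^6 = p·s = g
The first power of s equal to the identity is s^6, so ord(s) = 6.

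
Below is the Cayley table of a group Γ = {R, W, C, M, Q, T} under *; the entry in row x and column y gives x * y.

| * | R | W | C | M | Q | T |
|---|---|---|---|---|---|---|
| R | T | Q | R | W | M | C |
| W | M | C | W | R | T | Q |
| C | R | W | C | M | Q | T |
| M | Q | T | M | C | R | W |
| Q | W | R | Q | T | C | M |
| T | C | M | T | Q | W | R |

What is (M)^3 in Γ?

M^1 = M
M^2 = M * M = C
M^3 = C * M = M
(Structurally, Γ here is isomorphic to the symmetric group S_3.)

M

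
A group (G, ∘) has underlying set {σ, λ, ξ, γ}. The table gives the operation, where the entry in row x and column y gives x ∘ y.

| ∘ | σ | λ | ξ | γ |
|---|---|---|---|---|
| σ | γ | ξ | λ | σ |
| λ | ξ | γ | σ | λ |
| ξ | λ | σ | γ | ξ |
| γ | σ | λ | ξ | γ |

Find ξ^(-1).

First locate the identity: row γ matches the header, so γ is the identity.
Scan row ξ for γ: ξ ∘ ξ = γ. Hence ξ^(-1) = ξ.

ξ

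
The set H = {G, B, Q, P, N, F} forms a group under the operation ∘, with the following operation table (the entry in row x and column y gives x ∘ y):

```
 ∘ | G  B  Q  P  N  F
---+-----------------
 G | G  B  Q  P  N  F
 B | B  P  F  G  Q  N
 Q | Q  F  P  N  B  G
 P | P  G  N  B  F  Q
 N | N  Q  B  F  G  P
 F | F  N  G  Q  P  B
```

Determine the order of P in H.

The identity element is G (its row matches the header).
P^1 = P
P^2 = P ∘ P = B
P^3 = B ∘ P = G
The first power of P equal to the identity is P^3, so ord(P) = 3.

3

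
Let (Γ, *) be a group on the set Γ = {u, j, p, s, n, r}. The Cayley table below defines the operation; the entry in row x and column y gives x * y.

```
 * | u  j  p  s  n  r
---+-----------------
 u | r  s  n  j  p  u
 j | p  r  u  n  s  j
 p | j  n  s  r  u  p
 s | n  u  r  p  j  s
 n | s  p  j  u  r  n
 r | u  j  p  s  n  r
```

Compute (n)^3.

n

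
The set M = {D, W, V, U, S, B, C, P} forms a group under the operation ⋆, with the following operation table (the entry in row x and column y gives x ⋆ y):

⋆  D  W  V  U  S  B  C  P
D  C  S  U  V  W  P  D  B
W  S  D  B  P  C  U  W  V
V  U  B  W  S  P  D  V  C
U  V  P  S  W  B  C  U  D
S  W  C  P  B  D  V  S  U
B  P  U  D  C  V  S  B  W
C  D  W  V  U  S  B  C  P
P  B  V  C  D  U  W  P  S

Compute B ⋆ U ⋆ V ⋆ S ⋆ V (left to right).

B ⋆ U = C
C ⋆ V = V
V ⋆ S = P
P ⋆ V = C

C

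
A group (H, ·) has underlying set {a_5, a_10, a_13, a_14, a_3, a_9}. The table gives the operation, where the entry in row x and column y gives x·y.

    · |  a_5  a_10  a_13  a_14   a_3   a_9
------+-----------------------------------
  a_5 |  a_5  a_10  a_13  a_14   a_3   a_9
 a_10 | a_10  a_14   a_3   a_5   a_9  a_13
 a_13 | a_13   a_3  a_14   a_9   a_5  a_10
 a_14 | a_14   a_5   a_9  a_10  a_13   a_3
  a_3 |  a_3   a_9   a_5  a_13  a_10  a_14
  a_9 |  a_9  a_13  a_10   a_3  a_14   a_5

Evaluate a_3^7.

a_3^1 = a_3
a_3^2 = a_3·a_3 = a_10
a_3^3 = a_10·a_3 = a_9
a_3^4 = a_9·a_3 = a_14
a_3^5 = a_14·a_3 = a_13
a_3^6 = a_13·a_3 = a_5
a_3^7 = a_5·a_3 = a_3
(Structurally, H here is isomorphic to the cyclic group Z_6.)

a_3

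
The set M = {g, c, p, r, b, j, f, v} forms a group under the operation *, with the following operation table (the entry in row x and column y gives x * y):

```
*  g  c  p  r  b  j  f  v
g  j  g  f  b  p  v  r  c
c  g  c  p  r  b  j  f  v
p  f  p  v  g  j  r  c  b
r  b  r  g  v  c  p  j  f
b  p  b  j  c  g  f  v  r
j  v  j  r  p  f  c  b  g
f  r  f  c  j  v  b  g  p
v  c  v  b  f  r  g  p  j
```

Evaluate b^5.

b^1 = b
b^2 = b * b = g
b^3 = g * b = p
b^4 = p * b = j
b^5 = j * b = f
(Structurally, M here is isomorphic to the cyclic group Z_8.)

f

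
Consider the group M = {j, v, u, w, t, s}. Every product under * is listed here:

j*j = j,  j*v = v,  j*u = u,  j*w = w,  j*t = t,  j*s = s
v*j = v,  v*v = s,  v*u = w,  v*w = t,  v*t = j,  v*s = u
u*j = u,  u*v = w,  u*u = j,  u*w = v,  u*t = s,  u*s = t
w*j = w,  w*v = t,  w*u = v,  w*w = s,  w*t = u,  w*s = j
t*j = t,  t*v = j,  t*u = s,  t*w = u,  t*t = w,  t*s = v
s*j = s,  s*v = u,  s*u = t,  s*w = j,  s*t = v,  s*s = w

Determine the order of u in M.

2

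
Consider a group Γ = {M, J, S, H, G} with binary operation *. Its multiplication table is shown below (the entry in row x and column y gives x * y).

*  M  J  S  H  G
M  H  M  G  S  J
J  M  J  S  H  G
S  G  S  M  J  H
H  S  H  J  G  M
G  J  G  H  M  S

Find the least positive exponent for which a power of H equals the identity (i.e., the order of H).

5

The identity element is J (its row matches the header).
H^1 = H
H^2 = H * H = G
H^3 = G * H = M
H^4 = M * H = S
H^5 = S * H = J
The first power of H equal to the identity is H^5, so ord(H) = 5.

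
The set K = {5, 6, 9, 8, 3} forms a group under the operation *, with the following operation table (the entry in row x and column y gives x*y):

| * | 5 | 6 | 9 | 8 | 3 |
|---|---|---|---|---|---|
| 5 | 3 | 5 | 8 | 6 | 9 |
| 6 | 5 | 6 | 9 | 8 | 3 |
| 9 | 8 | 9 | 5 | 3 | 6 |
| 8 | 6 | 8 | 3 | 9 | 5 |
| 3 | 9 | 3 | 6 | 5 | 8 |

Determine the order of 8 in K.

5

The identity element is 6 (its row matches the header).
8^1 = 8
8^2 = 8*8 = 9
8^3 = 9*8 = 3
8^4 = 3*8 = 5
8^5 = 5*8 = 6
The first power of 8 equal to the identity is 8^5, so ord(8) = 5.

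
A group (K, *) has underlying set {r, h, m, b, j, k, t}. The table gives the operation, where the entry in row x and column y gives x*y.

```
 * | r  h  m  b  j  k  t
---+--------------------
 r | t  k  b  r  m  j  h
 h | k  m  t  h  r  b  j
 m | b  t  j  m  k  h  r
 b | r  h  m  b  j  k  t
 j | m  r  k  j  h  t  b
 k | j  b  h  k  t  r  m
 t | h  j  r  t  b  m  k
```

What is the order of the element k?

7

The identity element is b (its row matches the header).
k^1 = k
k^2 = k*k = r
k^3 = r*k = j
k^4 = j*k = t
k^5 = t*k = m
k^6 = m*k = h
k^7 = h*k = b
The first power of k equal to the identity is k^7, so ord(k) = 7.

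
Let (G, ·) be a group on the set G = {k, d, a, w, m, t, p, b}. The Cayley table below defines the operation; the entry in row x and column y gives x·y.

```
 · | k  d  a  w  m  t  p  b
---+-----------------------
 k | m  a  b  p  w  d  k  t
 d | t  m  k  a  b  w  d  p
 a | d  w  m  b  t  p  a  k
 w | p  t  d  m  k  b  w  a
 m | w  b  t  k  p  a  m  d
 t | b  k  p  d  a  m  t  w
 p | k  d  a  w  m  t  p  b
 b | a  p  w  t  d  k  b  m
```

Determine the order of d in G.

The identity element is p (its row matches the header).
d^1 = d
d^2 = d·d = m
d^3 = m·d = b
d^4 = b·d = p
The first power of d equal to the identity is d^4, so ord(d) = 4.

4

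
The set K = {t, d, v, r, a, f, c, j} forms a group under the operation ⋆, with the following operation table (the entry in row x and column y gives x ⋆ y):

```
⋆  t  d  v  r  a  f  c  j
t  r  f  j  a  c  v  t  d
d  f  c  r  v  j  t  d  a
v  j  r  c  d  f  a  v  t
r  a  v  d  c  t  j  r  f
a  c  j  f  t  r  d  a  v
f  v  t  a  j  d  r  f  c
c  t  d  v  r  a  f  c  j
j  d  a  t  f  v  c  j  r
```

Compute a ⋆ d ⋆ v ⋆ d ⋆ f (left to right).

r

a ⋆ d = j
j ⋆ v = t
t ⋆ d = f
f ⋆ f = r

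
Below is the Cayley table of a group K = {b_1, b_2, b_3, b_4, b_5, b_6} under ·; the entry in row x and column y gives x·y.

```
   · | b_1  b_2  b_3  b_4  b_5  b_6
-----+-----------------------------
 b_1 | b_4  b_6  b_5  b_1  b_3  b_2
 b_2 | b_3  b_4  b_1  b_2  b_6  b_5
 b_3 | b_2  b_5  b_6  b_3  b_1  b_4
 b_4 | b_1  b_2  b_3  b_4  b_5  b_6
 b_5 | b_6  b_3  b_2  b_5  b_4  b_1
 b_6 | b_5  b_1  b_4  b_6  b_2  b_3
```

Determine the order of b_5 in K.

2

The identity element is b_4 (its row matches the header).
b_5^1 = b_5
b_5^2 = b_5·b_5 = b_4
The first power of b_5 equal to the identity is b_5^2, so ord(b_5) = 2.
(Structurally, K here is isomorphic to the symmetric group S_3.)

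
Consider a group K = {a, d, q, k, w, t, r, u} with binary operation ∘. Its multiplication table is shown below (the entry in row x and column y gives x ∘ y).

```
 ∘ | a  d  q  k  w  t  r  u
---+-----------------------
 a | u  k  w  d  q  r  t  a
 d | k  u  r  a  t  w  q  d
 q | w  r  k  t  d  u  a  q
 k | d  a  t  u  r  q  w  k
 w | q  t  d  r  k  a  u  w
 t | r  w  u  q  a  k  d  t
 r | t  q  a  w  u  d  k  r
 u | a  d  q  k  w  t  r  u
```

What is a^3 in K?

a^1 = a
a^2 = a ∘ a = u
a^3 = u ∘ a = a

a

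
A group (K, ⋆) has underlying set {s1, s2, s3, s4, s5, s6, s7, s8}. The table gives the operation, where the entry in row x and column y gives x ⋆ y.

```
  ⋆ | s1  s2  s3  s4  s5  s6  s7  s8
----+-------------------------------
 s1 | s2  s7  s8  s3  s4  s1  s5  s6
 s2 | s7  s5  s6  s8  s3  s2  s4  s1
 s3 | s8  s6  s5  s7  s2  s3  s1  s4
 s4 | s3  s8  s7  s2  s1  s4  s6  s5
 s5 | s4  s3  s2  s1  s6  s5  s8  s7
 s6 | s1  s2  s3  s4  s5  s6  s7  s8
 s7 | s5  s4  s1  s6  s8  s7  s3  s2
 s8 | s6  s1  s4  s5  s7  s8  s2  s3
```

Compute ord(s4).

The identity element is s6 (its row matches the header).
s4^1 = s4
s4^2 = s4 ⋆ s4 = s2
s4^3 = s2 ⋆ s4 = s8
s4^4 = s8 ⋆ s4 = s5
s4^5 = s5 ⋆ s4 = s1
s4^6 = s1 ⋆ s4 = s3
s4^7 = s3 ⋆ s4 = s7
s4^8 = s7 ⋆ s4 = s6
The first power of s4 equal to the identity is s4^8, so ord(s4) = 8.

8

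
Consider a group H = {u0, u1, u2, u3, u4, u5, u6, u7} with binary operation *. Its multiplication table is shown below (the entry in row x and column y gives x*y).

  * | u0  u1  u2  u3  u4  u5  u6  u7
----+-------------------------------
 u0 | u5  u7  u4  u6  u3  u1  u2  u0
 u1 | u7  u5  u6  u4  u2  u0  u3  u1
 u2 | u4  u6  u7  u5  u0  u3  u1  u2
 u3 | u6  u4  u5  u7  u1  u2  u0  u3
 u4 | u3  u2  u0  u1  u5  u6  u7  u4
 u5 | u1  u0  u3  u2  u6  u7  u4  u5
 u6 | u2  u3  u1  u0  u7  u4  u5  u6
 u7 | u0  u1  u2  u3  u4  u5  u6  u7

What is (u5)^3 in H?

u5^1 = u5
u5^2 = u5*u5 = u7
u5^3 = u7*u5 = u5

u5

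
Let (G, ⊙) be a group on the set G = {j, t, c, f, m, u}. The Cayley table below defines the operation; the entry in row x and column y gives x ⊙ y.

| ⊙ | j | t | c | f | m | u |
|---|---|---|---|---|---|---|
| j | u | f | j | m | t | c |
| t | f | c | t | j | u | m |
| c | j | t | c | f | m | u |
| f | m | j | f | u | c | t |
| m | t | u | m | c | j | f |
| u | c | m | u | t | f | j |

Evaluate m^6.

c

m^1 = m
m^2 = m ⊙ m = j
m^3 = j ⊙ m = t
m^4 = t ⊙ m = u
m^5 = u ⊙ m = f
m^6 = f ⊙ m = c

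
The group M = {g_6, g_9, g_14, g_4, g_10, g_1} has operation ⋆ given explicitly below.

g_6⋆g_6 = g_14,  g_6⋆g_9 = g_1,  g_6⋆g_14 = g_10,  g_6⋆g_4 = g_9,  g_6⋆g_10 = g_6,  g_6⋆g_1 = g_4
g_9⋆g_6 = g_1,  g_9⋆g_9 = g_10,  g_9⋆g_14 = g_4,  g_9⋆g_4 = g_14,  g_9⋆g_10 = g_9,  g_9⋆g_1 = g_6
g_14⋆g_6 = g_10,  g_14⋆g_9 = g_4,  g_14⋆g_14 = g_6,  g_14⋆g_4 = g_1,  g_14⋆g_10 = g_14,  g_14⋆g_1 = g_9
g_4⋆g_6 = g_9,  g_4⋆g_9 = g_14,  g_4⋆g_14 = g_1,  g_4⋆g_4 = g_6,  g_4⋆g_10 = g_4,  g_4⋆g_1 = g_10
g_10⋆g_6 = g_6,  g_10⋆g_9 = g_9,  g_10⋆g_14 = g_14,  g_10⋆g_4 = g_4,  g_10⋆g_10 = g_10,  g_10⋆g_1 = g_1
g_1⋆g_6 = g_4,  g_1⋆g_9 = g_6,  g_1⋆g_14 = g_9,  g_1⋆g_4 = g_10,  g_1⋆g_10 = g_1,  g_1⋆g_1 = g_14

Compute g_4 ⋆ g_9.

g_14

Read row g_4, column g_9: g_4 ⋆ g_9 = g_14.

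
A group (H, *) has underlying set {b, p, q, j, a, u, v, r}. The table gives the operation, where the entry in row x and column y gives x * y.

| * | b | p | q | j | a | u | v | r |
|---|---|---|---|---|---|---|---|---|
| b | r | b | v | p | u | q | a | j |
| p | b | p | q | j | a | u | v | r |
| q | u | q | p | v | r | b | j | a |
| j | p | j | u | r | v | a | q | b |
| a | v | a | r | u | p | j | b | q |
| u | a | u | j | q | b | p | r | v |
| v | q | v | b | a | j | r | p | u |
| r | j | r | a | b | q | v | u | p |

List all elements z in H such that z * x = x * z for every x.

{p, r}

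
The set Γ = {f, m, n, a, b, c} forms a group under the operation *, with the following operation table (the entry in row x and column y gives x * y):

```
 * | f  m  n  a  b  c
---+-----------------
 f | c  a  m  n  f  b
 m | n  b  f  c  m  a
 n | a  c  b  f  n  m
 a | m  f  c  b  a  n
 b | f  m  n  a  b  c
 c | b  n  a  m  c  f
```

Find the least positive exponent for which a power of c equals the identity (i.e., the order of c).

The identity element is b (its row matches the header).
c^1 = c
c^2 = c * c = f
c^3 = f * c = b
The first power of c equal to the identity is c^3, so ord(c) = 3.
(Structurally, Γ here is isomorphic to the symmetric group S_3.)

3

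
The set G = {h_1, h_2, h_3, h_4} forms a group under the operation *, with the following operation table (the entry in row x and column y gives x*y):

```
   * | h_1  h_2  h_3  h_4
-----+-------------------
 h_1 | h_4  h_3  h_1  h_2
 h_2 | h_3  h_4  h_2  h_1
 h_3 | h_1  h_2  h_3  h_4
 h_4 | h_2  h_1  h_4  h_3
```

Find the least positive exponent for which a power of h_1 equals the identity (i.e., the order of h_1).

4

The identity element is h_3 (its row matches the header).
h_1^1 = h_1
h_1^2 = h_1*h_1 = h_4
h_1^3 = h_4*h_1 = h_2
h_1^4 = h_2*h_1 = h_3
The first power of h_1 equal to the identity is h_1^4, so ord(h_1) = 4.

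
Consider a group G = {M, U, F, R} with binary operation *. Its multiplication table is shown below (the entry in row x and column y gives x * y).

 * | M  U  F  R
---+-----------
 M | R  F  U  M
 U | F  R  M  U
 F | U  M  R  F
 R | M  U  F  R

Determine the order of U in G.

The identity element is R (its row matches the header).
U^1 = U
U^2 = U * U = R
The first power of U equal to the identity is U^2, so ord(U) = 2.

2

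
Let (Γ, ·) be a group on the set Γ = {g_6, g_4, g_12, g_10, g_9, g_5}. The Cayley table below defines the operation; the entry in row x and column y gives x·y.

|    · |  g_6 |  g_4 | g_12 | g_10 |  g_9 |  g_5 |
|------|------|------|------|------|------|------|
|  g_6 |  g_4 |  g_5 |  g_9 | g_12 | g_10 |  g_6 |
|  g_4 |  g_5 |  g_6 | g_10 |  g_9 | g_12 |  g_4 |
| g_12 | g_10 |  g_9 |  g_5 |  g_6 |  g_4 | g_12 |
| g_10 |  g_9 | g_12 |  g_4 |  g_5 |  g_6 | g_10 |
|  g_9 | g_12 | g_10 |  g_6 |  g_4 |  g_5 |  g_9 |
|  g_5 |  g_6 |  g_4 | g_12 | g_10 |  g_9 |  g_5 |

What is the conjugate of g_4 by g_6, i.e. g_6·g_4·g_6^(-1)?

The identity is g_5. In row g_6, the entry g_5 sits in column g_4, so g_6^(-1) = g_4.
g_6·g_4 = g_5
g_5·g_4 = g_4
(Structurally, Γ here is isomorphic to the symmetric group S_3.)

g_4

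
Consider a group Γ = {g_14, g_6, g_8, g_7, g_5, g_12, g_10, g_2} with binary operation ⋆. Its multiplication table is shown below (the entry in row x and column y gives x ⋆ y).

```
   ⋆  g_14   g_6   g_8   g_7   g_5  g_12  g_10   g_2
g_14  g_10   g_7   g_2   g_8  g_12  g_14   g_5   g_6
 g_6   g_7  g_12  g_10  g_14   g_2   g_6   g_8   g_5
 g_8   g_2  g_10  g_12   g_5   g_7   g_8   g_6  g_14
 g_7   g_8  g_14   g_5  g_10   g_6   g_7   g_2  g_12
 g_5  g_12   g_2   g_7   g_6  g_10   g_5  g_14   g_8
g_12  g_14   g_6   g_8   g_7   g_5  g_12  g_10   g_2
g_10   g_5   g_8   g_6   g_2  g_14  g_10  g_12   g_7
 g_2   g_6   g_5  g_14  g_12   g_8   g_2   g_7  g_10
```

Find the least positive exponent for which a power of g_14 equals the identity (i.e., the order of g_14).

4

The identity element is g_12 (its row matches the header).
g_14^1 = g_14
g_14^2 = g_14 ⋆ g_14 = g_10
g_14^3 = g_10 ⋆ g_14 = g_5
g_14^4 = g_5 ⋆ g_14 = g_12
The first power of g_14 equal to the identity is g_14^4, so ord(g_14) = 4.
(Structurally, Γ here is isomorphic to Z_2 x Z_4.)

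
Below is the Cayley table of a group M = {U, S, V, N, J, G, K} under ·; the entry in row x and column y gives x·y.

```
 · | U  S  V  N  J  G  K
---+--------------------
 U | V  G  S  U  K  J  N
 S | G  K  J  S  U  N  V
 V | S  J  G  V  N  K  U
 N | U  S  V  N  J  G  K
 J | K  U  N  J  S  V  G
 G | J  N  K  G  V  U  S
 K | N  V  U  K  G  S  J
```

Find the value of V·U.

Read row V, column U: V·U = S.

S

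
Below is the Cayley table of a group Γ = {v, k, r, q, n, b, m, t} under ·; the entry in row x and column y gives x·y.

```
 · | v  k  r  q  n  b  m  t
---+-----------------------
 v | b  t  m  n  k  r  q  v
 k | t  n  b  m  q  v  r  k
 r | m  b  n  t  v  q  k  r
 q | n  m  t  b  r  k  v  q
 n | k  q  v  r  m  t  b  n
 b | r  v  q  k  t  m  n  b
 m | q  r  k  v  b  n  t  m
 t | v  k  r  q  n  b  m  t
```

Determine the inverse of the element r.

First locate the identity: row t matches the header, so t is the identity.
Scan row r for t: r·q = t. Hence r^(-1) = q.
(Structurally, Γ here is isomorphic to the cyclic group Z_8.)

q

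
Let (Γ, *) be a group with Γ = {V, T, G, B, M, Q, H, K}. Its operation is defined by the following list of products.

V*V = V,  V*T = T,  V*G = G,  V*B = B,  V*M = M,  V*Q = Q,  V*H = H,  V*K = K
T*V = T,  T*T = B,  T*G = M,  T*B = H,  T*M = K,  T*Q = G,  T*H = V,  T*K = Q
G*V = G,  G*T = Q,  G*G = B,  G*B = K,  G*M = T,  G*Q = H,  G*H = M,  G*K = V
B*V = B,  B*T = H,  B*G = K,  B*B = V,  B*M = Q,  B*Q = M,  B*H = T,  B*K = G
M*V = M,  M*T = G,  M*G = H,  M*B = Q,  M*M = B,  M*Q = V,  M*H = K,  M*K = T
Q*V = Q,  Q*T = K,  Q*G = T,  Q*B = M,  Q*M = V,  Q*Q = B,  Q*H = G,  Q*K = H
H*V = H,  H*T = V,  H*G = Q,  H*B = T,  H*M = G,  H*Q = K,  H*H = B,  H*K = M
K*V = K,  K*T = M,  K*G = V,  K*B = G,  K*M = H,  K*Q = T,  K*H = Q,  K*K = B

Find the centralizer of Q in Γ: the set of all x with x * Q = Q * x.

{B, M, Q, V}

Compare row Q with column Q entry by entry.
M * Q = V = Q * M, so M commutes with Q.
T * Q = G but Q * T = K, so T does not.
Collecting the elements that commute with Q: C(Q) = {B, M, Q, V}.
(Structurally, Γ here is isomorphic to the quaternion group Q_8.)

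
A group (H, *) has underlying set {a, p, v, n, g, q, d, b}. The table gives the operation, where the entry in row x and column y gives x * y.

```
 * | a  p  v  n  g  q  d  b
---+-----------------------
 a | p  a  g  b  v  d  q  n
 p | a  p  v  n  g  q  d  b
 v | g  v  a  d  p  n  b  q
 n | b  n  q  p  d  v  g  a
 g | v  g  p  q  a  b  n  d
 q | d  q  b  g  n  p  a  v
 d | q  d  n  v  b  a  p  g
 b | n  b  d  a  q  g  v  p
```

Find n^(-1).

n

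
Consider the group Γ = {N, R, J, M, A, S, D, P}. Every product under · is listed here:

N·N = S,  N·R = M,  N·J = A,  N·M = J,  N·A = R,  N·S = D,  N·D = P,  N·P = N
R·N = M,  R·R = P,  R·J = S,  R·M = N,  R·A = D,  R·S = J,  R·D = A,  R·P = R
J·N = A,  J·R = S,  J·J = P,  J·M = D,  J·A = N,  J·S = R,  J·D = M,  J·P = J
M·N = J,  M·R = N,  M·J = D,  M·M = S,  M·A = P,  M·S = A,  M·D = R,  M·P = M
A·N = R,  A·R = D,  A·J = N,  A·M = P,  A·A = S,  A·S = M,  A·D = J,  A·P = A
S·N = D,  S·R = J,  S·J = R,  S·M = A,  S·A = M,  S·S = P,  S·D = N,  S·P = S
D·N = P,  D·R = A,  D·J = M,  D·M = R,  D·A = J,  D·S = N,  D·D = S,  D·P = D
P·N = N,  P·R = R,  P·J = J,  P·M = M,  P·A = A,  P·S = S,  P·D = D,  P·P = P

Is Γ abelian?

Yes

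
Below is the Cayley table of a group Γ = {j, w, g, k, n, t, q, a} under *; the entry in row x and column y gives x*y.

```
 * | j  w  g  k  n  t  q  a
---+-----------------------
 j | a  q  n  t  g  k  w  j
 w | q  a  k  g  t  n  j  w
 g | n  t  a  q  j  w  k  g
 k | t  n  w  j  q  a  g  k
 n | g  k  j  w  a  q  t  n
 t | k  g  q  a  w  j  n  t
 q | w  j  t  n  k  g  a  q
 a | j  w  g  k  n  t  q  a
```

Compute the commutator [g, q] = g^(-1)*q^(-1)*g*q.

j

Identity is a; from the table g^(-1) = g and q^(-1) = q.
g*q = k
k*g = w
w*q = j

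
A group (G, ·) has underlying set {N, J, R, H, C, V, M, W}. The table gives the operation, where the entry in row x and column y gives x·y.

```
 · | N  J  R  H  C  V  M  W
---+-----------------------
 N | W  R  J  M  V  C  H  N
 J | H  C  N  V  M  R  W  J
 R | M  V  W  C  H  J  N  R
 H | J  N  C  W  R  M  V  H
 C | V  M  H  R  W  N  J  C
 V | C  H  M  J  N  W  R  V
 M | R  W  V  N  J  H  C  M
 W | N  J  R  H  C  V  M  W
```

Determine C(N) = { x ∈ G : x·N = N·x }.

Compare row N with column N entry by entry.
V·N = C = N·V, so V commutes with N.
M·N = R but N·M = H, so M does not.
Collecting the elements that commute with N: C(N) = {C, N, V, W}.

{C, N, V, W}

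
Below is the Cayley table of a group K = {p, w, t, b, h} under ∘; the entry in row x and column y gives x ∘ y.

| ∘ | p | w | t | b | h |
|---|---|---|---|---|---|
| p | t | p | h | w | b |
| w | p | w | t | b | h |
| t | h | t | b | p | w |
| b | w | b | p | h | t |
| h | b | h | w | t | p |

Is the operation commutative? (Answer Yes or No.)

Check whether the table is symmetric across its main diagonal.
Every entry (row x, col y) equals the entry (row y, col x), so K is abelian.

Yes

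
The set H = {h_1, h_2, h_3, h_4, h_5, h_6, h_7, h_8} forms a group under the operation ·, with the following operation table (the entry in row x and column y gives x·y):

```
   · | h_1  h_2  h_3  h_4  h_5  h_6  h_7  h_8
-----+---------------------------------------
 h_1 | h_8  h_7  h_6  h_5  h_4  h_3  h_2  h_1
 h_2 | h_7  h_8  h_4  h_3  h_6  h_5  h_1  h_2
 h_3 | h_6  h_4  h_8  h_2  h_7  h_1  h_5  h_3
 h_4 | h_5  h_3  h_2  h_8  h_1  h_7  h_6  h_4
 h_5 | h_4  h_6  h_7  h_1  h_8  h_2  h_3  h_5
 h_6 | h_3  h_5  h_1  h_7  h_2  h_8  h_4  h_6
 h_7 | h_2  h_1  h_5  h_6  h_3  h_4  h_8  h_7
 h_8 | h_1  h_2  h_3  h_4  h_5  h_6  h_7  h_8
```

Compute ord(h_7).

2

The identity element is h_8 (its row matches the header).
h_7^1 = h_7
h_7^2 = h_7·h_7 = h_8
The first power of h_7 equal to the identity is h_7^2, so ord(h_7) = 2.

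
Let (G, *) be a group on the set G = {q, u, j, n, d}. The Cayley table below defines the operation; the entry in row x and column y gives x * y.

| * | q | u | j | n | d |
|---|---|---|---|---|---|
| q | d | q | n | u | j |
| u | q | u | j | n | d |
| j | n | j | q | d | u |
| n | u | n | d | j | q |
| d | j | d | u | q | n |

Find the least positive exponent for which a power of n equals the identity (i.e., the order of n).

5

The identity element is u (its row matches the header).
n^1 = n
n^2 = n * n = j
n^3 = j * n = d
n^4 = d * n = q
n^5 = q * n = u
The first power of n equal to the identity is n^5, so ord(n) = 5.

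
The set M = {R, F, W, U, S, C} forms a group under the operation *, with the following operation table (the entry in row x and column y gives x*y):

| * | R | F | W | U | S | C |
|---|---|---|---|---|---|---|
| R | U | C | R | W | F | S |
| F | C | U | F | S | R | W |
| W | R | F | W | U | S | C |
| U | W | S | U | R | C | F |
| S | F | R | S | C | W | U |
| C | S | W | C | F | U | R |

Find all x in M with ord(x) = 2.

Identity is W. Compute the order of each non-identity element by repeated multiplication:
  R: R → U → W  (order 3)
  F: F → U → S → R → C → W  (order 6)
  U: U → R → W  (order 3)
  S: S → W  (order 2)
  C: C → R → S → U → F → W  (order 6)
Elements of order 2: {S}.
(Structurally, M here is isomorphic to the cyclic group Z_6.)

{S}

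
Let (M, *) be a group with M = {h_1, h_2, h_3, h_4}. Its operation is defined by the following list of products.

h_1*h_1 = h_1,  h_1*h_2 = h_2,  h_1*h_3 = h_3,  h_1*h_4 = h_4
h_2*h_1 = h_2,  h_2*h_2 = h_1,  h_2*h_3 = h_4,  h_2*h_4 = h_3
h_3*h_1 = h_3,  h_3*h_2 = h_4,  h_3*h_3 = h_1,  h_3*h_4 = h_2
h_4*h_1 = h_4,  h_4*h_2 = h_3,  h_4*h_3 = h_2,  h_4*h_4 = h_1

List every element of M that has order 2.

{h_2, h_3, h_4}

Identity is h_1. Compute the order of each non-identity element by repeated multiplication:
  h_2: h_2 → h_1  (order 2)
  h_3: h_3 → h_1  (order 2)
  h_4: h_4 → h_1  (order 2)
Elements of order 2: {h_2, h_3, h_4}.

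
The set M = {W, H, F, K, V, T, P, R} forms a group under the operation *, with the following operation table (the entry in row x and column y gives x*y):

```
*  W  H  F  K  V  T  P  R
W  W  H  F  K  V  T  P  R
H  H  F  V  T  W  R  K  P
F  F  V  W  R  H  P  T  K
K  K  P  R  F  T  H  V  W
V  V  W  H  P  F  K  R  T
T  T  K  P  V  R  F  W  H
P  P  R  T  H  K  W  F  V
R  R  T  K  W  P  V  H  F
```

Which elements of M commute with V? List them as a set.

Compare row V with column V entry by entry.
F*V = H = V*F, so F commutes with V.
T*V = R but V*T = K, so T does not.
Collecting the elements that commute with V: C(V) = {F, H, V, W}.
(Structurally, M here is isomorphic to the quaternion group Q_8.)

{F, H, V, W}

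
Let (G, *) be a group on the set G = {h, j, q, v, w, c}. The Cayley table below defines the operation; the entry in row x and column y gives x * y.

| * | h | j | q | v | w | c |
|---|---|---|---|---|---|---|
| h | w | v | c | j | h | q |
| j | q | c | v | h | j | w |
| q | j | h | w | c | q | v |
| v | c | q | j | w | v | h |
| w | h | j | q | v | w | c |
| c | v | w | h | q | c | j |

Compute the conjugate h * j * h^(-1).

The identity is w. In row h, the entry w sits in column h, so h^(-1) = h.
h * j = v
v * h = c

c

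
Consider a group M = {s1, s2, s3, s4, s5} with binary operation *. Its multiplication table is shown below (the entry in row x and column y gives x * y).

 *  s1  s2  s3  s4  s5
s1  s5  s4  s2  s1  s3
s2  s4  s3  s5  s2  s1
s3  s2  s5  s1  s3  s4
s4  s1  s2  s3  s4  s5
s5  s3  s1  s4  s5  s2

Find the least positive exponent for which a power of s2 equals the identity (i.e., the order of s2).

The identity element is s4 (its row matches the header).
s2^1 = s2
s2^2 = s2 * s2 = s3
s2^3 = s3 * s2 = s5
s2^4 = s5 * s2 = s1
s2^5 = s1 * s2 = s4
The first power of s2 equal to the identity is s2^5, so ord(s2) = 5.

5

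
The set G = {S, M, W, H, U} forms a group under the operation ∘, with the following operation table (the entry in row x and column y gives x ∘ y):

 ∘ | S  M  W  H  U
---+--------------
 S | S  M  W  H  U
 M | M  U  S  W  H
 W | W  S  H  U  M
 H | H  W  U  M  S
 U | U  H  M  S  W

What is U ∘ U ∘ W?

U ∘ U = W
W ∘ W = H

H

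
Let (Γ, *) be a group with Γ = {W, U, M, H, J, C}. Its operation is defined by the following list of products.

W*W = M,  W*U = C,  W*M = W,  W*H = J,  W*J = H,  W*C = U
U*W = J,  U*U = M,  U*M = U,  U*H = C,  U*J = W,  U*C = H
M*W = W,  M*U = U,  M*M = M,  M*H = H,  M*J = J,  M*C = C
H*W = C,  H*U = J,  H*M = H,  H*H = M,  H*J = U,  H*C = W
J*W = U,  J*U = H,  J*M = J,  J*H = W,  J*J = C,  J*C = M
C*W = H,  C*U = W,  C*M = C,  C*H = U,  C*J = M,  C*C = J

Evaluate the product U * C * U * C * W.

W

U * C = H
H * U = J
J * C = M
M * W = W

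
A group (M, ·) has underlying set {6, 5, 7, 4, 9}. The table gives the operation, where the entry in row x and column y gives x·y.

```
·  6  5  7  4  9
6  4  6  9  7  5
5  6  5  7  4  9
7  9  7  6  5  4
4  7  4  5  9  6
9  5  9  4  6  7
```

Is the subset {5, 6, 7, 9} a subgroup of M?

No

9·7 = 4, which is not in {5, 6, 7, 9}.
The subset is not closed under ·, so it is not a subgroup.
(Structurally, M here is isomorphic to the cyclic group Z_5.)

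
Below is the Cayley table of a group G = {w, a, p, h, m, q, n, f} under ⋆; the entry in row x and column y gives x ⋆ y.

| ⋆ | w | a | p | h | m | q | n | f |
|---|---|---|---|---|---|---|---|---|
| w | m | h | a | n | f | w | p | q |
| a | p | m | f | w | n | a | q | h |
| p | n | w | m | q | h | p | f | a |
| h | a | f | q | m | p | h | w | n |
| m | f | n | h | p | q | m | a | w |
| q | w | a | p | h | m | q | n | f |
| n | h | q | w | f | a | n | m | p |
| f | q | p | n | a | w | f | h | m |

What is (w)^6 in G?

m

w^1 = w
w^2 = w ⋆ w = m
w^3 = m ⋆ w = f
w^4 = f ⋆ w = q
w^5 = q ⋆ w = w
w^6 = w ⋆ w = m
(Structurally, G here is isomorphic to the quaternion group Q_8.)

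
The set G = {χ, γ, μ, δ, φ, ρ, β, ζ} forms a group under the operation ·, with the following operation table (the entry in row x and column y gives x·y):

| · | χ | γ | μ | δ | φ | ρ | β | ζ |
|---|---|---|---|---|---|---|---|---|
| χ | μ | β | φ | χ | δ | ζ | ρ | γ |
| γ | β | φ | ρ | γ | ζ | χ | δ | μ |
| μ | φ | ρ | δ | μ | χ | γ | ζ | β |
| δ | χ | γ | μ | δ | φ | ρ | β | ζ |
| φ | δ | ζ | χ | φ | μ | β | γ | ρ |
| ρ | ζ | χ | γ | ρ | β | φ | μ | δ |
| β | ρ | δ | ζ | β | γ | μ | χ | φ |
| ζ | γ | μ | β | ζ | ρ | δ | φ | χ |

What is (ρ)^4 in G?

μ

ρ^1 = ρ
ρ^2 = ρ·ρ = φ
ρ^3 = φ·ρ = β
ρ^4 = β·ρ = μ
(Structurally, G here is isomorphic to the cyclic group Z_8.)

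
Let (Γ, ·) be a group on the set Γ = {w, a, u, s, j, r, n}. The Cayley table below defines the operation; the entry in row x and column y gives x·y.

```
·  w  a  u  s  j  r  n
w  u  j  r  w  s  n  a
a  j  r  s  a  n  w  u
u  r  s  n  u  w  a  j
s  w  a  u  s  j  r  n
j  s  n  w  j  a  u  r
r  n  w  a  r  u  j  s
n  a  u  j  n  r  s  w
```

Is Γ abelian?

Yes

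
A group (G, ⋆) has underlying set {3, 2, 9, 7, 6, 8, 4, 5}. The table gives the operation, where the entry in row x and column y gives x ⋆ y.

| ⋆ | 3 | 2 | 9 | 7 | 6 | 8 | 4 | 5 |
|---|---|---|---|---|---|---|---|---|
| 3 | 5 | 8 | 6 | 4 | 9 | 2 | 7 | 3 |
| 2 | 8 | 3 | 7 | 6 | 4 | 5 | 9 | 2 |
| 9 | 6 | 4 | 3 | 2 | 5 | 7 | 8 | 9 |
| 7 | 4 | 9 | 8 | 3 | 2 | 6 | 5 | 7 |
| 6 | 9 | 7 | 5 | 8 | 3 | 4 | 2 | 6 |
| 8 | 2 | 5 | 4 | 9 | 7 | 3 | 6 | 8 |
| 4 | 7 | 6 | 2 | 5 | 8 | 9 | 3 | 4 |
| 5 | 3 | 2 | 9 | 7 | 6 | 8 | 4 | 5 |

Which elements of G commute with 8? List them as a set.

Compare row 8 with column 8 entry by entry.
2 ⋆ 8 = 5 = 8 ⋆ 2, so 2 commutes with 8.
9 ⋆ 8 = 7 but 8 ⋆ 9 = 4, so 9 does not.
Collecting the elements that commute with 8: C(8) = {2, 3, 5, 8}.
(Structurally, G here is isomorphic to the quaternion group Q_8.)

{2, 3, 5, 8}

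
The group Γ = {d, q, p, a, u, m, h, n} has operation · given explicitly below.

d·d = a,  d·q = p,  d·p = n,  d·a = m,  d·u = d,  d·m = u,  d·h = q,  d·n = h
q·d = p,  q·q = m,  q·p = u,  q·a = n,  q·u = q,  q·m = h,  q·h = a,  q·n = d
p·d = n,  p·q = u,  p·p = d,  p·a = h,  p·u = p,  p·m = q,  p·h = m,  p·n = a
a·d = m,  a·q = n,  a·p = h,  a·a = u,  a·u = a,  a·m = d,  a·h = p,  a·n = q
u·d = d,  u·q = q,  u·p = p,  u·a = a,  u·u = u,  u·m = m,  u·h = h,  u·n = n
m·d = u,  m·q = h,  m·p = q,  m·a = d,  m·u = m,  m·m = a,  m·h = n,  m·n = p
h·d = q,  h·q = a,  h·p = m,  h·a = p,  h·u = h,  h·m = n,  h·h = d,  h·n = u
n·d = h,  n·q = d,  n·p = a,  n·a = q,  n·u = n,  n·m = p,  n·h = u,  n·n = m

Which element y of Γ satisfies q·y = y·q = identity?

p

First locate the identity: row u matches the header, so u is the identity.
Scan row q for u: q·p = u. Hence q^(-1) = p.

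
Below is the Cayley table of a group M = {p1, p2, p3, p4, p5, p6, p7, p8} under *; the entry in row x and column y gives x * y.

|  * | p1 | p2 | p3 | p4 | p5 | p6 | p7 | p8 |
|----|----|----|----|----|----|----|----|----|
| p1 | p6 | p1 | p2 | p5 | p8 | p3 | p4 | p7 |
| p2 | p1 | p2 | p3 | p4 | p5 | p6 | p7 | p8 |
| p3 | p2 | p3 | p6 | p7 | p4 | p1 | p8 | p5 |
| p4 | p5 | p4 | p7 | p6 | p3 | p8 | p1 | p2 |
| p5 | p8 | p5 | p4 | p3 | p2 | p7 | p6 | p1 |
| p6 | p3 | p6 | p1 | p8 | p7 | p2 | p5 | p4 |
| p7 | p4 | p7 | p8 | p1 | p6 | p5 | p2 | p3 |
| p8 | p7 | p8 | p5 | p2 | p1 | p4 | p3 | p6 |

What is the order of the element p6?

The identity element is p2 (its row matches the header).
p6^1 = p6
p6^2 = p6 * p6 = p2
The first power of p6 equal to the identity is p6^2, so ord(p6) = 2.
(Structurally, M here is isomorphic to Z_2 x Z_4.)

2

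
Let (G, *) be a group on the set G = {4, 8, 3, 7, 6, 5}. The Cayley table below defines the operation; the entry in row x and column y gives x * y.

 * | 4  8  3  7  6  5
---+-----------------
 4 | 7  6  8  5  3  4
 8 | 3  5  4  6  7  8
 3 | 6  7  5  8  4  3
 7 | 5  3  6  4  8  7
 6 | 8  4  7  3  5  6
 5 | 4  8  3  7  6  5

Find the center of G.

An element z is central iff its row equals its column in the table.
For 6: 6 * 7 = 3 ≠ 8 = 7 * 6, so 6 ∉ Z.
Checking each element this way leaves Z(G) = {5}.

{5}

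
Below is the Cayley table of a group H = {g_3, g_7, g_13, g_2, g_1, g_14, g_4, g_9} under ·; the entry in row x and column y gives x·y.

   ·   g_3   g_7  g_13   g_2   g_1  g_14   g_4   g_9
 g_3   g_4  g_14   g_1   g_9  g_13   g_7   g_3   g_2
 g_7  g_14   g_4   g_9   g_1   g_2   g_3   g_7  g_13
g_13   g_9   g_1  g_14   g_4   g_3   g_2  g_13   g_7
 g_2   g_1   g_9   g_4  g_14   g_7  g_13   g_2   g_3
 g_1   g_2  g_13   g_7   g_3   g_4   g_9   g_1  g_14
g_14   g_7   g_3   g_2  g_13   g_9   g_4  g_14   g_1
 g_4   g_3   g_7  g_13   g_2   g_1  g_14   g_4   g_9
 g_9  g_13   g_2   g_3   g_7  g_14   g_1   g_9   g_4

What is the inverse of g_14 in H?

First locate the identity: row g_4 matches the header, so g_4 is the identity.
Scan row g_14 for g_4: g_14·g_14 = g_4. Hence g_14^(-1) = g_14.

g_14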